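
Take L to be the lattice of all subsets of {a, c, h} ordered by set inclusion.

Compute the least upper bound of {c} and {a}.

{a,c}

Under ⊆, join is union: {c} ∪ {a} = {a,c}.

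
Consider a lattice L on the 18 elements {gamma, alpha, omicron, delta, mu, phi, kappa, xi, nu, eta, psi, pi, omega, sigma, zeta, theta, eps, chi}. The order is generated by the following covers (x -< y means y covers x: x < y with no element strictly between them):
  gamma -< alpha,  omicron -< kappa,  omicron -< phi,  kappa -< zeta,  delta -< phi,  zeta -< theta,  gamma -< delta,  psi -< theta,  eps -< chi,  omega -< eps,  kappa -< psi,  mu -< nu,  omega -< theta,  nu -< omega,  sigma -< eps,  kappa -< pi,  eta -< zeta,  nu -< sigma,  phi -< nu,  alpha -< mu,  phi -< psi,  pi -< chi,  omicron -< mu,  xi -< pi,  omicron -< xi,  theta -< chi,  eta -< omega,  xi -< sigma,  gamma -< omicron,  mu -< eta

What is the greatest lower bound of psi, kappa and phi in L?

Common lower bounds of {psi, kappa, phi}: gamma, omicron.
The greatest among these is omicron.

omicron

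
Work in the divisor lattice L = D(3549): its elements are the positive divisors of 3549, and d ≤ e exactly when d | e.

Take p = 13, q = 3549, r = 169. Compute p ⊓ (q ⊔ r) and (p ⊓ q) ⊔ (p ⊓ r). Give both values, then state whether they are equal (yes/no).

q ⊔ r = 3549, so p ⊓ (q ⊔ r) = 13 ⊓ 3549 = 13.
p ⊓ q = 13 and p ⊓ r = 13, so (p ⊓ q) ⊔ (p ⊓ r) = 13 ⊔ 13 = 13.
Equal: yes.

13; 13; yes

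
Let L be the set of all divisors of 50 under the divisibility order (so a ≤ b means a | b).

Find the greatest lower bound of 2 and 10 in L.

In the divisibility order, the meet is the greatest common divisor: gcd(2, 10) = 2.

2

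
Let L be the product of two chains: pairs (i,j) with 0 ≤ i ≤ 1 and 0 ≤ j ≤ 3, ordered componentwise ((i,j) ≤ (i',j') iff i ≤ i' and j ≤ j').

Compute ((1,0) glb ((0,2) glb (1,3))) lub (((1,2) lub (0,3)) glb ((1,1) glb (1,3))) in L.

(0,2) ∧ (1,3) = (0,2)
(1,0) ∧ (0,2) = (0,0)
(1,2) ∨ (0,3) = (1,3)
(1,1) ∧ (1,3) = (1,1)
(1,3) ∧ (1,1) = (1,1)
(0,0) ∨ (1,1) = (1,1)

(1,1)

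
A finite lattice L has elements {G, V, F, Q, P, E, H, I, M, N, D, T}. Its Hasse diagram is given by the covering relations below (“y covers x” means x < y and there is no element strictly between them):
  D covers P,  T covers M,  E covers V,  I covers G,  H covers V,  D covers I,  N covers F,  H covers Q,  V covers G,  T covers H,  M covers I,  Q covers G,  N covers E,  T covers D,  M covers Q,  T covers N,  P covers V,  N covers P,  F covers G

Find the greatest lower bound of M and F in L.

Common lower bounds of {M, F}: G.
The greatest among these is G.

G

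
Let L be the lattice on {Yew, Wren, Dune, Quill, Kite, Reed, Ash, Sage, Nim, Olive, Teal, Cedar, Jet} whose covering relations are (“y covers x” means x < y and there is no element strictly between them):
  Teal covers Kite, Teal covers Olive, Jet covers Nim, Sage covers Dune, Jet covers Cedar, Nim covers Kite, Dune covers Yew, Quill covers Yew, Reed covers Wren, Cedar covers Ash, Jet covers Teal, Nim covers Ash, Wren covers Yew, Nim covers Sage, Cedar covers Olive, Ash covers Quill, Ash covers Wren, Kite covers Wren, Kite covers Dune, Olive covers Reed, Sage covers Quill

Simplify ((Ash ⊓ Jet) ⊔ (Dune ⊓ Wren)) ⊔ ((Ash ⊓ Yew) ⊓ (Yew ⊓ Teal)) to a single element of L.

Ash ∧ Jet = Ash
Dune ∧ Wren = Yew
Ash ∨ Yew = Ash
Ash ∧ Yew = Yew
Yew ∧ Teal = Yew
Yew ∧ Yew = Yew
Ash ∨ Yew = Ash

Ash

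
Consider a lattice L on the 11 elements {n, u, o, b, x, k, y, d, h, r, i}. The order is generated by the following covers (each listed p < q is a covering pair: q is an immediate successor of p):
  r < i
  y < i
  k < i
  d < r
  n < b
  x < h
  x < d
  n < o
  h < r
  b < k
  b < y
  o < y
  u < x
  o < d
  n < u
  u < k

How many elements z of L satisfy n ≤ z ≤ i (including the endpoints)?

The interval [n, i] = {b, d, h, i, k, n, o, r, u, x, y}, which has 11 elements.

11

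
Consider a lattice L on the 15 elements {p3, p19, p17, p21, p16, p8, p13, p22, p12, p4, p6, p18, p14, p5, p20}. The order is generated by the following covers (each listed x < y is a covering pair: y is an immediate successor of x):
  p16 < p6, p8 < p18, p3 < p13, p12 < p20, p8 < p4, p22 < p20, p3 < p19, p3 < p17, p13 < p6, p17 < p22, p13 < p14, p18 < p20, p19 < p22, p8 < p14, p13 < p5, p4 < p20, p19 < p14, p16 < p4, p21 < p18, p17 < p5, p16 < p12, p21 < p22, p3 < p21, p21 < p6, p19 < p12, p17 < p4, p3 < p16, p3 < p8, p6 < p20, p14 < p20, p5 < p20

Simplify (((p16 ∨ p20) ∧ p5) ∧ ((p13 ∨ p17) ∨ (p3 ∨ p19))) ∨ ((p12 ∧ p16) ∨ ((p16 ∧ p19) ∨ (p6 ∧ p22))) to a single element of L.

p20

p16 ∨ p20 = p20
p20 ∧ p5 = p5
p13 ∨ p17 = p5
p3 ∨ p19 = p19
p5 ∨ p19 = p20
p5 ∧ p20 = p5
p12 ∧ p16 = p16
p16 ∧ p19 = p3
p6 ∧ p22 = p21
p3 ∨ p21 = p21
p16 ∨ p21 = p6
p5 ∨ p6 = p20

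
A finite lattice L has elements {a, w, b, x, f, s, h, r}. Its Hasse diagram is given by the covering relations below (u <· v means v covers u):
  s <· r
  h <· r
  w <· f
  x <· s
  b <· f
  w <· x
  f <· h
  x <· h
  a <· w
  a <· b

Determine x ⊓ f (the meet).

Common lower bounds of {x, f}: a, w.
The greatest among these is w.

w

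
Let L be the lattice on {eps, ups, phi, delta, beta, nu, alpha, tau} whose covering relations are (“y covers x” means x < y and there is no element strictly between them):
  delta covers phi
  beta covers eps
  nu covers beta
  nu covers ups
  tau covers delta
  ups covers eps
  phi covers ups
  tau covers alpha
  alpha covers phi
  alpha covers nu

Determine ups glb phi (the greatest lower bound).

Common lower bounds of {ups, phi}: eps, ups.
The greatest among these is ups.

ups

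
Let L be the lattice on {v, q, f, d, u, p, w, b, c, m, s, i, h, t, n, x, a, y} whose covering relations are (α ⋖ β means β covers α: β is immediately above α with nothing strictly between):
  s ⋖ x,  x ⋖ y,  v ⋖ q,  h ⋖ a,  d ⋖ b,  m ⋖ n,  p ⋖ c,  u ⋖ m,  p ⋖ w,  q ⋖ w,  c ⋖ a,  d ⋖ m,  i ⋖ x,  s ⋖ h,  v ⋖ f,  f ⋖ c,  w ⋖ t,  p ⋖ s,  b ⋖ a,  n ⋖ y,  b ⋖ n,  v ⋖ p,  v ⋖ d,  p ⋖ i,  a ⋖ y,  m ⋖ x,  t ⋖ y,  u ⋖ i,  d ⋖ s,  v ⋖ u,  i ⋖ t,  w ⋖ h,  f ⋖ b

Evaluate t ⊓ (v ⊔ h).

w

v ∨ h = h
t ∧ h = w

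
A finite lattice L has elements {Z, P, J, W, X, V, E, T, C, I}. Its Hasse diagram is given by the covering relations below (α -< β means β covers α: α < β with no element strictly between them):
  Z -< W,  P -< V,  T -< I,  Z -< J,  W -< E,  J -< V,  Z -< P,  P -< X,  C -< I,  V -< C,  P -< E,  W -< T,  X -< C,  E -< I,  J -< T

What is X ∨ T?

I

Common upper bounds of {X, T}: I.
The least among these is I.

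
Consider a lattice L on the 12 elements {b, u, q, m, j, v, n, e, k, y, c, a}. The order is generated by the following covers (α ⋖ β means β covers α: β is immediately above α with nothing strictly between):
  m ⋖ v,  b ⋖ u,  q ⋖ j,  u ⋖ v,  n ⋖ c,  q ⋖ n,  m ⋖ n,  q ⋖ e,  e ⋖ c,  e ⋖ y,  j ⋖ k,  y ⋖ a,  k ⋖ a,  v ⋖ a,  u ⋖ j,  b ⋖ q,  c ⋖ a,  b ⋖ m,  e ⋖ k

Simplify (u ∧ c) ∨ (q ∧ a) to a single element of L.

q

u ∧ c = b
q ∧ a = q
b ∨ q = q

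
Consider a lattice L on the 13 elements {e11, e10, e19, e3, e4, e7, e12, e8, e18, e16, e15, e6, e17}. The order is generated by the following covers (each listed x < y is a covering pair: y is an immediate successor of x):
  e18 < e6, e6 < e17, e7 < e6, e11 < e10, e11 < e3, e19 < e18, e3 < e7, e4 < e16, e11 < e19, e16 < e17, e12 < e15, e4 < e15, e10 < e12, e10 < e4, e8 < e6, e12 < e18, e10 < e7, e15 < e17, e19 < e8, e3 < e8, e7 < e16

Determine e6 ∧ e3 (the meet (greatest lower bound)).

e3

Common lower bounds of {e6, e3}: e11, e3.
The greatest among these is e3.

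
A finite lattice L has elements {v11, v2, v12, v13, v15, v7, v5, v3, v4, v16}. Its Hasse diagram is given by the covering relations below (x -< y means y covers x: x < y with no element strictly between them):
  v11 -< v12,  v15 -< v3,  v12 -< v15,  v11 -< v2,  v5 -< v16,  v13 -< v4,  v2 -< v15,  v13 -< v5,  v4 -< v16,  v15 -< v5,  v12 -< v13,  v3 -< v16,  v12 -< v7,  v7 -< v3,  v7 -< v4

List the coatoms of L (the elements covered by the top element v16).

The coatoms are exactly the elements covered by v16: v3, v4, v5.

v3, v4, v5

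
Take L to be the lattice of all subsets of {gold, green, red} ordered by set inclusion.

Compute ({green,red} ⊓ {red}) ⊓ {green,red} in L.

{green,red} ∧ {red} = {red}
{red} ∧ {green,red} = {red}

{red}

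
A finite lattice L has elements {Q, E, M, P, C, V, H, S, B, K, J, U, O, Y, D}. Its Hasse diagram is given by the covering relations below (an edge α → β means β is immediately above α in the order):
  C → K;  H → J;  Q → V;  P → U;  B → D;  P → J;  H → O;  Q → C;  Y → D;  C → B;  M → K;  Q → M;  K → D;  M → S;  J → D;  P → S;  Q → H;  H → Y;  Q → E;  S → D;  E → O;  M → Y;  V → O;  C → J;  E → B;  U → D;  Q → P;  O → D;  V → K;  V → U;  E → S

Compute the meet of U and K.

V

Common lower bounds of {U, K}: Q, V.
The greatest among these is V.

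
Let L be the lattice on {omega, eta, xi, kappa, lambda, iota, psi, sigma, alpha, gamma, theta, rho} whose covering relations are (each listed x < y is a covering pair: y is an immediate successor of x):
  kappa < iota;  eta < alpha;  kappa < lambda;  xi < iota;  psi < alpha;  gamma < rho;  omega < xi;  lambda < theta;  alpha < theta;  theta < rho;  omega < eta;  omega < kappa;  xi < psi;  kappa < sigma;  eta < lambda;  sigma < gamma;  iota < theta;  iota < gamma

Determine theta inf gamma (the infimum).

Common lower bounds of {theta, gamma}: iota, kappa, omega, xi.
The greatest among these is iota.

iota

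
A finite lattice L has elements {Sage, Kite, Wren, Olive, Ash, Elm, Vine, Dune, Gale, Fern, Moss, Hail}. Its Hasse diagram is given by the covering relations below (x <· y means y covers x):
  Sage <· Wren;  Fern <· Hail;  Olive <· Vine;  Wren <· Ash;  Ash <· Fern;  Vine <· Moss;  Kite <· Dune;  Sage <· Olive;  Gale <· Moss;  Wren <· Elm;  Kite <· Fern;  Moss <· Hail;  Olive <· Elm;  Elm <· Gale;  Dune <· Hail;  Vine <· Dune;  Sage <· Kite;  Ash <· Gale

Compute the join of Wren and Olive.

Elm

Common upper bounds of {Wren, Olive}: Elm, Gale, Hail, Moss.
The least among these is Elm.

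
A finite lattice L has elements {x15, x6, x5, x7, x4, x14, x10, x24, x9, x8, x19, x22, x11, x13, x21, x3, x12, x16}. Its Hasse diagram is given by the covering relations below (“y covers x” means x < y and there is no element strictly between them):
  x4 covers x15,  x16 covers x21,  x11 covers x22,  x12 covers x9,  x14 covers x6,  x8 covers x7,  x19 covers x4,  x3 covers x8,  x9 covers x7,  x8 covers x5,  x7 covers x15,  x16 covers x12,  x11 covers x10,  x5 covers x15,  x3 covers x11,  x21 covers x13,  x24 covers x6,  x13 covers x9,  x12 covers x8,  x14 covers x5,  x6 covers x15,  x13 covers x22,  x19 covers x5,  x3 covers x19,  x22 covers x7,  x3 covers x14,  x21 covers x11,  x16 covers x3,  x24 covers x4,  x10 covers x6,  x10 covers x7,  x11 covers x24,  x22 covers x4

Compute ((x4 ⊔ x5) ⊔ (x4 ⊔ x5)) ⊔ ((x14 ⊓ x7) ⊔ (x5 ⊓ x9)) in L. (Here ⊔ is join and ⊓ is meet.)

x19

x4 ∨ x5 = x19
x4 ∨ x5 = x19
x19 ∨ x19 = x19
x14 ∧ x7 = x15
x5 ∧ x9 = x15
x15 ∨ x15 = x15
x19 ∨ x15 = x19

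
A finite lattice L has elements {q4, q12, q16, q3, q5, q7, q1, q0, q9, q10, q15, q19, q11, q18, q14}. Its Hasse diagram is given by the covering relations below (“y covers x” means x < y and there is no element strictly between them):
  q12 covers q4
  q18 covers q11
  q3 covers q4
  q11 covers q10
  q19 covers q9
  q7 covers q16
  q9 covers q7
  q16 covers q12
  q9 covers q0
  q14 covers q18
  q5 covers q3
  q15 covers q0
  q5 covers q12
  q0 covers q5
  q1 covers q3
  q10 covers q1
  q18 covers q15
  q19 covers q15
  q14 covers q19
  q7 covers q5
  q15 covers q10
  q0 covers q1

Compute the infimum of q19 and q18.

Common lower bounds of {q19, q18}: q0, q1, q10, q12, q15, q3, q4, q5.
The greatest among these is q15.

q15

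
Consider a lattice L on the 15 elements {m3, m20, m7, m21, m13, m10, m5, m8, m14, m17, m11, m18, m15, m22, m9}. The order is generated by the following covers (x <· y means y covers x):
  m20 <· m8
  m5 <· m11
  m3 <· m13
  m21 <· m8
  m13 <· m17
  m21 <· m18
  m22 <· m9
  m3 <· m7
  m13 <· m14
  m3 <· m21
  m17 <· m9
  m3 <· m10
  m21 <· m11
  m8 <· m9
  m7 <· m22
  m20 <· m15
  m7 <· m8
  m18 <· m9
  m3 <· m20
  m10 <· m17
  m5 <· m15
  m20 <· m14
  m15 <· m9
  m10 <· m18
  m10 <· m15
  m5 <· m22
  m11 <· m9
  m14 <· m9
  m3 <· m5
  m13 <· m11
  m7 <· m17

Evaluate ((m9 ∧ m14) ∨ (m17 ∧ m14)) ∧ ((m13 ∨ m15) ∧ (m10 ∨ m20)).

m9 ∧ m14 = m14
m17 ∧ m14 = m13
m14 ∨ m13 = m14
m13 ∨ m15 = m9
m10 ∨ m20 = m15
m9 ∧ m15 = m15
m14 ∧ m15 = m20

m20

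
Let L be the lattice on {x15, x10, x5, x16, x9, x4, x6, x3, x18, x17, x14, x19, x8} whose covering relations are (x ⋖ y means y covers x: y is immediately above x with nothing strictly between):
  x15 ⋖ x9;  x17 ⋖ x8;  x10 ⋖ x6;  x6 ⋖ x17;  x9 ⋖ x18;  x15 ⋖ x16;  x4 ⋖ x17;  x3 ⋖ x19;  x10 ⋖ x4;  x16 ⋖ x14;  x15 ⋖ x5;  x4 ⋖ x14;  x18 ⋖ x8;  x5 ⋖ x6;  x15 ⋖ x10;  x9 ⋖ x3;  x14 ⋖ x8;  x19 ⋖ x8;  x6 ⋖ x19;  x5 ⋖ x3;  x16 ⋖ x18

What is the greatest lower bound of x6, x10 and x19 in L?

Common lower bounds of {x6, x10, x19}: x10, x15.
The greatest among these is x10.

x10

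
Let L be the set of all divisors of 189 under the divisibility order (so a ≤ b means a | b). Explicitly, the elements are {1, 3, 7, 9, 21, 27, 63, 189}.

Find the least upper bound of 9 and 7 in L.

Common upper bounds of {9, 7}: 189, 63.
The least among these is 63.

63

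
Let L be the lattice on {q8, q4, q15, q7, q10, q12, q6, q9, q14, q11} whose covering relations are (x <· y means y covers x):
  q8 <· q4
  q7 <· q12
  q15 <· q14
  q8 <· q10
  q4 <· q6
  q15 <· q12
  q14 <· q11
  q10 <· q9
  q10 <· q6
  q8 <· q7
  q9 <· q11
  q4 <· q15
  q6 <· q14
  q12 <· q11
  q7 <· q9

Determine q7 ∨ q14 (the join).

q11

Common upper bounds of {q7, q14}: q11.
The least among these is q11.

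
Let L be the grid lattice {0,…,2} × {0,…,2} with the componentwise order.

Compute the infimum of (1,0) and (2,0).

(1,0)

In a product of chains, the meet is componentwise min, giving (1,0).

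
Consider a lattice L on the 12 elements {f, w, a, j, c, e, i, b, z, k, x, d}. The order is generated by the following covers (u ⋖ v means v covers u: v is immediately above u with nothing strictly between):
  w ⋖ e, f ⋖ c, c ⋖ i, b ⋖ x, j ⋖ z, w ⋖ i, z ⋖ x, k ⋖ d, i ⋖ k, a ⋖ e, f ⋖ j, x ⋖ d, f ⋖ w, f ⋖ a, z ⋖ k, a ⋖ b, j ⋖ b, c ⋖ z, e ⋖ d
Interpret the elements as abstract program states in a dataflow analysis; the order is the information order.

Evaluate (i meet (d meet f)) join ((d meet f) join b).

d ∧ f = f
i ∧ f = f
d ∧ f = f
f ∨ b = b
f ∨ b = b

b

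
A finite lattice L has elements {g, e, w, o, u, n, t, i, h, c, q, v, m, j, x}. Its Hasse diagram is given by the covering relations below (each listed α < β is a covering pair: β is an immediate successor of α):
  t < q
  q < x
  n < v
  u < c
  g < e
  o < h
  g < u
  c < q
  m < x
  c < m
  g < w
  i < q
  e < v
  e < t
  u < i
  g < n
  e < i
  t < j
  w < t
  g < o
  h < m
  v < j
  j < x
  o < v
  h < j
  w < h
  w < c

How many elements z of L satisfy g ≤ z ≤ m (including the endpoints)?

The interval [g, m] = {c, g, h, m, o, u, w}, which has 7 elements.

7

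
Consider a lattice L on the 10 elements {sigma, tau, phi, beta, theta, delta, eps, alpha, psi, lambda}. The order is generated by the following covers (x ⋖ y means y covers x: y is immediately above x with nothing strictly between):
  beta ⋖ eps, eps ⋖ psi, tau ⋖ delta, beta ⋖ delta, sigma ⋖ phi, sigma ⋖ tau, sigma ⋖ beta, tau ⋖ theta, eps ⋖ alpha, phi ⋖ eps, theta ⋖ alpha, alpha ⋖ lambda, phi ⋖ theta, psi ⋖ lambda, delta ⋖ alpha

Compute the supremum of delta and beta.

Common upper bounds of {delta, beta}: alpha, delta, lambda.
The least among these is delta.

delta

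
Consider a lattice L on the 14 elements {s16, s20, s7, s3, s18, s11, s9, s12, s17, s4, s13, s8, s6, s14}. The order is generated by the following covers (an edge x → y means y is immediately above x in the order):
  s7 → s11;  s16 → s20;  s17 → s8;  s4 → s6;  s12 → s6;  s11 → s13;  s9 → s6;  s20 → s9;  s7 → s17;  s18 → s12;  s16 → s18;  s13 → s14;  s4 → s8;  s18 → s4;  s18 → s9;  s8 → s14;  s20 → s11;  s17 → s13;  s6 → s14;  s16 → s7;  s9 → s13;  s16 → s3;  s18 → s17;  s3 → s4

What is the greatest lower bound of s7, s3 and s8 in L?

Common lower bounds of {s7, s3, s8}: s16.
The greatest among these is s16.

s16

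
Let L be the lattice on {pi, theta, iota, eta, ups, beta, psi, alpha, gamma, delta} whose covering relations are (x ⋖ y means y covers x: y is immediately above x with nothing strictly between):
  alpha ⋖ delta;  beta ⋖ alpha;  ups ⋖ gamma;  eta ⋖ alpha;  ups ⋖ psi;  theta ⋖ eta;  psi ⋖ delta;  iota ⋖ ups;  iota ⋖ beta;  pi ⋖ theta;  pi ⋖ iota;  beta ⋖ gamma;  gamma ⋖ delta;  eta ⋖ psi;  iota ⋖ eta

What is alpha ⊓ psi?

Common lower bounds of {alpha, psi}: eta, iota, pi, theta.
The greatest among these is eta.

eta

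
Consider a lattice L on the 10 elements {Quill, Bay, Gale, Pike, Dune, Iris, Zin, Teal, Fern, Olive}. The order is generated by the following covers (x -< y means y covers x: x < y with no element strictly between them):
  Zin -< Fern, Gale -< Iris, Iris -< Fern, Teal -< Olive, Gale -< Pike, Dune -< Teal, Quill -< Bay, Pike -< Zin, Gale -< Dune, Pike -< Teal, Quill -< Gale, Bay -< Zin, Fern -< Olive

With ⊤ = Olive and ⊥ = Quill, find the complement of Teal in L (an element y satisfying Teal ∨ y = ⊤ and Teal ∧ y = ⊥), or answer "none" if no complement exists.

Need y with Teal ∨ y = Olive and Teal ∧ y = Quill.
Checking each element gives: Bay.

Bay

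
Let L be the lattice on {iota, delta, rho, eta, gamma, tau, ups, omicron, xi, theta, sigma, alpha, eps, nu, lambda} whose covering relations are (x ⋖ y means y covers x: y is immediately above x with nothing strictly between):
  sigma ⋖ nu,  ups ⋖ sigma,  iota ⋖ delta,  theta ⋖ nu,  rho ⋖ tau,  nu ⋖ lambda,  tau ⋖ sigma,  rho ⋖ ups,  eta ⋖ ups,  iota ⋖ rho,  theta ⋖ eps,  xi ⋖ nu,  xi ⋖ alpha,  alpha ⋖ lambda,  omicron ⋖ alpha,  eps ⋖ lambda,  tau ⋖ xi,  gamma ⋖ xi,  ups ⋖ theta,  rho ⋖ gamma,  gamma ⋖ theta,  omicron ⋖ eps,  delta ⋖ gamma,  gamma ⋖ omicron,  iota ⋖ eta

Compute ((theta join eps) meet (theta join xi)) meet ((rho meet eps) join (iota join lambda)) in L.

theta

theta ∨ eps = eps
theta ∨ xi = nu
eps ∧ nu = theta
rho ∧ eps = rho
iota ∨ lambda = lambda
rho ∨ lambda = lambda
theta ∧ lambda = theta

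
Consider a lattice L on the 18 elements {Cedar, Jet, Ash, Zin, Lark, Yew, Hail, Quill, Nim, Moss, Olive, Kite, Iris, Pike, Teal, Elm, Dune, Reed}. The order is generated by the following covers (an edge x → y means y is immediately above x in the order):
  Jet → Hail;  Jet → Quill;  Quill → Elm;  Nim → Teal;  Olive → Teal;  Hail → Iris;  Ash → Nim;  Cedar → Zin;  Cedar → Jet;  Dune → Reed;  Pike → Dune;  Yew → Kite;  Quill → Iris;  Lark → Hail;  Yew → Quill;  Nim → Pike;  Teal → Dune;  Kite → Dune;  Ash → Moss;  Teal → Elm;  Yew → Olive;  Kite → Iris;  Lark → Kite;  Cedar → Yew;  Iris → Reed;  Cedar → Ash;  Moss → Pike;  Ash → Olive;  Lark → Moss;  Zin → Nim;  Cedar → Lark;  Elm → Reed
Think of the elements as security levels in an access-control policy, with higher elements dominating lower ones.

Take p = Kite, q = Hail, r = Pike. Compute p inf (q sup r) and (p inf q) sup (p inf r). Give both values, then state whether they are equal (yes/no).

Kite; Lark; no

q sup r = Reed, so p inf (q sup r) = Kite inf Reed = Kite.
p inf q = Lark and p inf r = Lark, so (p inf q) sup (p inf r) = Lark sup Lark = Lark.
Equal: no.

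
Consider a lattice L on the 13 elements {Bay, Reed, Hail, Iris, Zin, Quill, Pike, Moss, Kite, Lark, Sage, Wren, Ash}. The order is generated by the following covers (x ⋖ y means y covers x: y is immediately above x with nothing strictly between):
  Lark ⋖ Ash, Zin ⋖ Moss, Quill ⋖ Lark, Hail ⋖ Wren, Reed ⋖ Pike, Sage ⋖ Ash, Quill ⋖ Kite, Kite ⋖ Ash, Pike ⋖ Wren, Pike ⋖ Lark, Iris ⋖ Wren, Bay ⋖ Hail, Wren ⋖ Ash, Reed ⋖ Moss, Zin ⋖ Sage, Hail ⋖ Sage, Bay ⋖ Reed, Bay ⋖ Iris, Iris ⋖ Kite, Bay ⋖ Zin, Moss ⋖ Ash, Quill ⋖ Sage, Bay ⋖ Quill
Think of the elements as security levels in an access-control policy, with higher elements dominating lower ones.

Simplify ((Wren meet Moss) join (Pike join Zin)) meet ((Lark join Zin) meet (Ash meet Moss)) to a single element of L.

Wren ∧ Moss = Reed
Pike ∨ Zin = Ash
Reed ∨ Ash = Ash
Lark ∨ Zin = Ash
Ash ∧ Moss = Moss
Ash ∧ Moss = Moss
Ash ∧ Moss = Moss

Moss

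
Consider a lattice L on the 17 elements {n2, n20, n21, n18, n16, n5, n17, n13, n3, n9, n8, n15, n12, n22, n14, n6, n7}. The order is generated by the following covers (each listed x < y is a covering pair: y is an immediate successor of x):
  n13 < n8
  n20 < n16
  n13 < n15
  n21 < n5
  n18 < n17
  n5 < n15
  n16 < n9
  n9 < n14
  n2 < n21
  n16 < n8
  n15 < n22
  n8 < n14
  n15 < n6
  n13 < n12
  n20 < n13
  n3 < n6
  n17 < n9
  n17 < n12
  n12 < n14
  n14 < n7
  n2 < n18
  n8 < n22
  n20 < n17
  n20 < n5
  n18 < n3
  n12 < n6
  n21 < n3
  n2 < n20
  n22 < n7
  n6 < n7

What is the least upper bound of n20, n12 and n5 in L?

n6

Common upper bounds of {n20, n12, n5}: n6, n7.
The least among these is n6.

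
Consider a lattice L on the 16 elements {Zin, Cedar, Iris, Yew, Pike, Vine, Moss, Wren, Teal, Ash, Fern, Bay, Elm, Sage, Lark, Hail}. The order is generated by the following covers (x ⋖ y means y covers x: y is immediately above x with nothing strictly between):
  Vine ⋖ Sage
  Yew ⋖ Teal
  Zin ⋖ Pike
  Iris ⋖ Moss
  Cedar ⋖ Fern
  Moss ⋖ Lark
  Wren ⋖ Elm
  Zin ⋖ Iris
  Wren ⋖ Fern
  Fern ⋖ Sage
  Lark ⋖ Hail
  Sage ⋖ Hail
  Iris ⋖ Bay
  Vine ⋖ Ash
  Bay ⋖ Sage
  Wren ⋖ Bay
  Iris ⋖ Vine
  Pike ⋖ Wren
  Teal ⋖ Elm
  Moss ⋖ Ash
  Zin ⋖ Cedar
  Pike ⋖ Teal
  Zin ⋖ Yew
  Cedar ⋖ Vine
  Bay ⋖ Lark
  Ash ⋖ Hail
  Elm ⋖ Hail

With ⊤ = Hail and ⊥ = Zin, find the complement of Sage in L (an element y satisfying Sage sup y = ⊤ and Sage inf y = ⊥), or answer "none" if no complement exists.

Yew

Need y with Sage ∨ y = Hail and Sage ∧ y = Zin.
Checking each element gives: Yew.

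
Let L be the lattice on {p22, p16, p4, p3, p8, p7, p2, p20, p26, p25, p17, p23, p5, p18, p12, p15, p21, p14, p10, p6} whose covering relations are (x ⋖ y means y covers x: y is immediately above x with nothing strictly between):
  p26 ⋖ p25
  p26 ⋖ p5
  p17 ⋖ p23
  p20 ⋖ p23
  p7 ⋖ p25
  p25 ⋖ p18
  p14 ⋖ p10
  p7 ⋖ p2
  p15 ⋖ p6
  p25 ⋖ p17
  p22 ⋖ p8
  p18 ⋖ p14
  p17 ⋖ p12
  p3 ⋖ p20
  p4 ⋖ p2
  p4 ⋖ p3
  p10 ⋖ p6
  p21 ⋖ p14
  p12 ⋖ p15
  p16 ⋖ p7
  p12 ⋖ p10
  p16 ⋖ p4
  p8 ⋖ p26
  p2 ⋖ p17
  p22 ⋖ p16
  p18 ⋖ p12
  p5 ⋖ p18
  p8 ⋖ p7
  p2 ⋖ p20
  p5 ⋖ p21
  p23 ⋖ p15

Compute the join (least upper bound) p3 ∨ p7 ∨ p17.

p23

Common upper bounds of {p3, p7, p17}: p15, p23, p6.
The least among these is p23.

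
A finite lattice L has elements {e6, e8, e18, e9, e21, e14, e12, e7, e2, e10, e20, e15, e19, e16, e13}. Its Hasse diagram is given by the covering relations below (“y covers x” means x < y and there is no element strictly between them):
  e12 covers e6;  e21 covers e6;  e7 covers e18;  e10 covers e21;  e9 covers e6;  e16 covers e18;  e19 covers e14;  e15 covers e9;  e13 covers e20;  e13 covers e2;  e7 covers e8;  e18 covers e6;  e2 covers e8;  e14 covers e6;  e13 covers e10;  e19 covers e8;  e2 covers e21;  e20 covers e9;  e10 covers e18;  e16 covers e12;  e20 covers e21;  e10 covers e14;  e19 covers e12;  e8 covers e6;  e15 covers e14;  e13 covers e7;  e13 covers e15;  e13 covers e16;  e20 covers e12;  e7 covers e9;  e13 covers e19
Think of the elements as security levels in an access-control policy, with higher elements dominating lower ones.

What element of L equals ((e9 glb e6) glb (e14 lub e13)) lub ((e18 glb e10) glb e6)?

e9 ∧ e6 = e6
e14 ∨ e13 = e13
e6 ∧ e13 = e6
e18 ∧ e10 = e18
e18 ∧ e6 = e6
e6 ∨ e6 = e6

e6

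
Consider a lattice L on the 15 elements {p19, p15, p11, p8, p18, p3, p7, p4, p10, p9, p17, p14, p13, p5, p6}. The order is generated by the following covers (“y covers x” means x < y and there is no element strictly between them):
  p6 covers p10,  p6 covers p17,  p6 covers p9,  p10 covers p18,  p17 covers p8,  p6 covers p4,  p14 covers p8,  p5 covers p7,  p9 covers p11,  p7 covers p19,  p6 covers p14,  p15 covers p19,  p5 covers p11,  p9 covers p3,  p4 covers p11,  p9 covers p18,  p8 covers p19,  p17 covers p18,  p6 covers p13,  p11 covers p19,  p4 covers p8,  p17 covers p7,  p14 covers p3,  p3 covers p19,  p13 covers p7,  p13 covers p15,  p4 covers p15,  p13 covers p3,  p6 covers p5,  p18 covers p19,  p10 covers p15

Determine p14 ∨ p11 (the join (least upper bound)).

Common upper bounds of {p14, p11}: p6.
The least among these is p6.

p6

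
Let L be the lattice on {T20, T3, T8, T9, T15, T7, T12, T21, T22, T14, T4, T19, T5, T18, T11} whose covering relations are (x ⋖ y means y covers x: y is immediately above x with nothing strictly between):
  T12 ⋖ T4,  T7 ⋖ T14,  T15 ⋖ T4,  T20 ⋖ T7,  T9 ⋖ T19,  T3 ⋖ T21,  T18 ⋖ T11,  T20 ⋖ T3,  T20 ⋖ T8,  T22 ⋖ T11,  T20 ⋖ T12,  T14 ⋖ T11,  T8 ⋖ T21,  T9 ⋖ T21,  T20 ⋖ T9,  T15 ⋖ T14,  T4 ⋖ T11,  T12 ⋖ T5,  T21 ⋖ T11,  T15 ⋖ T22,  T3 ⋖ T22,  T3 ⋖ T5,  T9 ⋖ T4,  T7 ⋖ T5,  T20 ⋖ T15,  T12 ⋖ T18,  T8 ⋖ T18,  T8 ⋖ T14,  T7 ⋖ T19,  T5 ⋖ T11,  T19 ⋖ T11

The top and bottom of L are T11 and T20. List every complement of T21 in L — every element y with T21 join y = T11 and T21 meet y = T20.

T12, T15, T7

Need y with T21 ∨ y = T11 and T21 ∧ y = T20.
Checking each element gives: T12, T15, T7.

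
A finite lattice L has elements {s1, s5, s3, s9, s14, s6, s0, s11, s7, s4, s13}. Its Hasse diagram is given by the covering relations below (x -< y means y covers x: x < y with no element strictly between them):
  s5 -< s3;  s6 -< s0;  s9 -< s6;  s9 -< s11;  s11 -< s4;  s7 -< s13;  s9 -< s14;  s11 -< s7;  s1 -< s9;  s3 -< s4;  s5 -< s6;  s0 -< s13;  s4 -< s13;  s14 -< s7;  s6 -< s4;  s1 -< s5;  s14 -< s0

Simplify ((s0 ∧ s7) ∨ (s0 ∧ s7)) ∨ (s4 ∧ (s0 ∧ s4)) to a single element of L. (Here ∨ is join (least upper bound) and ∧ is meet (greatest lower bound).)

s0 ∧ s7 = s14
s0 ∧ s7 = s14
s14 ∨ s14 = s14
s0 ∧ s4 = s6
s4 ∧ s6 = s6
s14 ∨ s6 = s0

s0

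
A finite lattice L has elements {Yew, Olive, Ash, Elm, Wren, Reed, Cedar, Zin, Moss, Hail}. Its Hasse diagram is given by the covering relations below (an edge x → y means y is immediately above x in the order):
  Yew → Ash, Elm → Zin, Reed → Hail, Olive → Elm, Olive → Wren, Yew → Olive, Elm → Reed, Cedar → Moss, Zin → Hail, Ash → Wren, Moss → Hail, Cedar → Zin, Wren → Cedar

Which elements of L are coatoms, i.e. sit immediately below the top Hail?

The coatoms are exactly the elements covered by Hail: Moss, Reed, Zin.

Moss, Reed, Zin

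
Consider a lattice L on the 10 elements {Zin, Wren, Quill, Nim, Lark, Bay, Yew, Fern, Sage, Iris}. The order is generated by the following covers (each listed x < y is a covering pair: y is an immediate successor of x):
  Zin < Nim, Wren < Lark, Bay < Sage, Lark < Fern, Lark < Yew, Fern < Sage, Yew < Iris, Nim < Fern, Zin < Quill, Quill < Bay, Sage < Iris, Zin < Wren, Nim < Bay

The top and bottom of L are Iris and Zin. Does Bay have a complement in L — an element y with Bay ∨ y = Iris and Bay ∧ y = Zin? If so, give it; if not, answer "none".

Yew

Need y with Bay ∨ y = Iris and Bay ∧ y = Zin.
Checking each element gives: Yew.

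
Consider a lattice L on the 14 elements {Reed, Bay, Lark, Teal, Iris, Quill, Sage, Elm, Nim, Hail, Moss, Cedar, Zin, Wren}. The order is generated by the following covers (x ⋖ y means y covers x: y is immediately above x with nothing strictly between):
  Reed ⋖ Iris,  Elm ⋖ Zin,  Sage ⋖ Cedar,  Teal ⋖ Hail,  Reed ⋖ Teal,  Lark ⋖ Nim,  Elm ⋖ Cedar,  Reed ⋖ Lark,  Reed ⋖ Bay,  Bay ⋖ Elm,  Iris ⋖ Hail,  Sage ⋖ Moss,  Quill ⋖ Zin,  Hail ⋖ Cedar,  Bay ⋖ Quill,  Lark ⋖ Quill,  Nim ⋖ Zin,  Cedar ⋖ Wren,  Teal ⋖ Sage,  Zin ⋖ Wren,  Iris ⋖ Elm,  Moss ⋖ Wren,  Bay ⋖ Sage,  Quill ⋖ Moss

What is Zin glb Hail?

Iris

Common lower bounds of {Zin, Hail}: Iris, Reed.
The greatest among these is Iris.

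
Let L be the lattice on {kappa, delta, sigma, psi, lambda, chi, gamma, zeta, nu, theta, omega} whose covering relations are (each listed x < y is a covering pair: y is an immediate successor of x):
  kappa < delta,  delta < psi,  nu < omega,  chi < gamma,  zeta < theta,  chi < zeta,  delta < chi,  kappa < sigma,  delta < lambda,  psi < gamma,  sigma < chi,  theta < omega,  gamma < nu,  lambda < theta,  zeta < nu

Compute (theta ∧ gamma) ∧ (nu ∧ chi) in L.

chi

theta ∧ gamma = chi
nu ∧ chi = chi
chi ∧ chi = chi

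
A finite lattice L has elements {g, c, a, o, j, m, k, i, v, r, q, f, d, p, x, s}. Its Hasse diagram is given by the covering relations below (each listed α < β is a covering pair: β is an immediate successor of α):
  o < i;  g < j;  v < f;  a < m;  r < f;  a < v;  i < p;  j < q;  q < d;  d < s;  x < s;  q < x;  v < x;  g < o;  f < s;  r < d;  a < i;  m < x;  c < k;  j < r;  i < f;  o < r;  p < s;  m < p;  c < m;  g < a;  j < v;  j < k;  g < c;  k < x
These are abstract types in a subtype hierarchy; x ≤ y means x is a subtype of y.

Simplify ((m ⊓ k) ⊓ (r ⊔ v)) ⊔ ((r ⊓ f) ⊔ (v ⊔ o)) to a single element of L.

f

m ∧ k = c
r ∨ v = f
c ∧ f = g
r ∧ f = r
v ∨ o = f
r ∨ f = f
g ∨ f = f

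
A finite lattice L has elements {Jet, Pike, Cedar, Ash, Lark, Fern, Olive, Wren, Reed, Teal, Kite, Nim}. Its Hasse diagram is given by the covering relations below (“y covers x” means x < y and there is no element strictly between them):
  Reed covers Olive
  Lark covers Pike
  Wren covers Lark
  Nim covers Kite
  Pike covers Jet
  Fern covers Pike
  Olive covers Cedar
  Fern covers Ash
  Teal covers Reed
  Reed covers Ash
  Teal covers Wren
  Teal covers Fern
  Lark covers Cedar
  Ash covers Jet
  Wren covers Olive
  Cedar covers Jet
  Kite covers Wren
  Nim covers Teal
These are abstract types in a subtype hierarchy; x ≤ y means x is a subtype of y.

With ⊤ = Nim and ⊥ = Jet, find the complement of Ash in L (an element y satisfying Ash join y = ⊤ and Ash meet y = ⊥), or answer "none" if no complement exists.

Need y with Ash ∨ y = Nim and Ash ∧ y = Jet.
Checking each element gives: Kite.

Kite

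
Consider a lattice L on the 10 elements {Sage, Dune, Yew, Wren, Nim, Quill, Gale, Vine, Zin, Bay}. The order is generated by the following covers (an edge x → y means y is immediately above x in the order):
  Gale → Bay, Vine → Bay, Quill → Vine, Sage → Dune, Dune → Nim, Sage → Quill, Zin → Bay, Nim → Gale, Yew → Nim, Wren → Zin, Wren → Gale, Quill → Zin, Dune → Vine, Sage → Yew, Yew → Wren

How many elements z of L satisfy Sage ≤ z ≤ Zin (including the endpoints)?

5

The interval [Sage, Zin] = {Quill, Sage, Wren, Yew, Zin}, which has 5 elements.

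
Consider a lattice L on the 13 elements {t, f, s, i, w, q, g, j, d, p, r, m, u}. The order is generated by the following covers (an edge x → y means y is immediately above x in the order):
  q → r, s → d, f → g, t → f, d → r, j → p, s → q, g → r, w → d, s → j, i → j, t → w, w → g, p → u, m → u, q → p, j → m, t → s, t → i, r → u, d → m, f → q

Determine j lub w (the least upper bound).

m

Common upper bounds of {j, w}: m, u.
The least among these is m.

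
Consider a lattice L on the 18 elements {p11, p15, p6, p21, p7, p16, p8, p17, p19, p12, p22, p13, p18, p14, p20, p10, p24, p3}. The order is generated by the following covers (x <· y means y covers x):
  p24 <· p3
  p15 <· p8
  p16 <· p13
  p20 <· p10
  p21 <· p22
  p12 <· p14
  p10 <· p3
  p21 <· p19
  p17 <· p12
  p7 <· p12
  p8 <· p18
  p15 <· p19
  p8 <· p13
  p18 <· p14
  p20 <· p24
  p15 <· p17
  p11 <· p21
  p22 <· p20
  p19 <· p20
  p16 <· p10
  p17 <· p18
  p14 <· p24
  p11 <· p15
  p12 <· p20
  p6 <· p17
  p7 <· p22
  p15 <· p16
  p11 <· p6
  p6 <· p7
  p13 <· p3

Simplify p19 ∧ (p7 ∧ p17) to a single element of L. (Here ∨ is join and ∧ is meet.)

p11

p7 ∧ p17 = p6
p19 ∧ p6 = p11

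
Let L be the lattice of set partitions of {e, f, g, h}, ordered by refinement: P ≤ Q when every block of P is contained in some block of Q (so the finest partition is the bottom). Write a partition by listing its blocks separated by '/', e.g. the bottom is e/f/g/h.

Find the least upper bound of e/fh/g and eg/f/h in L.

eg/fh

The join of e/fh/g and eg/f/h merges any blocks that overlap across the partitions, giving eg/fh.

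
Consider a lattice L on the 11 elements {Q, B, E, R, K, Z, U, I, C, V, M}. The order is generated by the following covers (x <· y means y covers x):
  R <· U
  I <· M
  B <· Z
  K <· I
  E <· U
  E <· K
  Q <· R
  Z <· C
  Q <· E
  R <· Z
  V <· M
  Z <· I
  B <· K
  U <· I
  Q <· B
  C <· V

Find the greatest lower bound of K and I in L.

Common lower bounds of {K, I}: B, E, K, Q.
The greatest among these is K.

K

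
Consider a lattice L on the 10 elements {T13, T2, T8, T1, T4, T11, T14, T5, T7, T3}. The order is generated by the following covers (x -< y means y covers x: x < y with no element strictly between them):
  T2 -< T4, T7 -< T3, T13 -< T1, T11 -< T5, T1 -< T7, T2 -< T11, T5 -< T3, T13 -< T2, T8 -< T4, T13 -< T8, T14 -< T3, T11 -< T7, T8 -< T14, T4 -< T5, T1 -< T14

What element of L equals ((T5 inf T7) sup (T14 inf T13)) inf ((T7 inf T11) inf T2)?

T5 ∧ T7 = T11
T14 ∧ T13 = T13
T11 ∨ T13 = T11
T7 ∧ T11 = T11
T11 ∧ T2 = T2
T11 ∧ T2 = T2

T2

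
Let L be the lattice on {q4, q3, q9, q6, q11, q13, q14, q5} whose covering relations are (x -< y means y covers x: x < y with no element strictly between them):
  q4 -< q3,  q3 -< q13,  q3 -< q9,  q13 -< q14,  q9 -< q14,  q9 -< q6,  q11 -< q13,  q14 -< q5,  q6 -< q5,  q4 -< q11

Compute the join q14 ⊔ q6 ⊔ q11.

Common upper bounds of {q14, q6, q11}: q5.
The least among these is q5.

q5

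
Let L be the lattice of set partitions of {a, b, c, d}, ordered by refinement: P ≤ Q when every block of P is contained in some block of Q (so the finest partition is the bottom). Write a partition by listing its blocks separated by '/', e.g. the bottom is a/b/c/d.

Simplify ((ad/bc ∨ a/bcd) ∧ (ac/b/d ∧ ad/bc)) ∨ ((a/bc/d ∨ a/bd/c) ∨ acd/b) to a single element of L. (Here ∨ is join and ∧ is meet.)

abcd

ad/bc ∨ a/bcd = abcd
ac/b/d ∧ ad/bc = a/b/c/d
abcd ∧ a/b/c/d = a/b/c/d
a/bc/d ∨ a/bd/c = a/bcd
a/bcd ∨ acd/b = abcd
a/b/c/d ∨ abcd = abcd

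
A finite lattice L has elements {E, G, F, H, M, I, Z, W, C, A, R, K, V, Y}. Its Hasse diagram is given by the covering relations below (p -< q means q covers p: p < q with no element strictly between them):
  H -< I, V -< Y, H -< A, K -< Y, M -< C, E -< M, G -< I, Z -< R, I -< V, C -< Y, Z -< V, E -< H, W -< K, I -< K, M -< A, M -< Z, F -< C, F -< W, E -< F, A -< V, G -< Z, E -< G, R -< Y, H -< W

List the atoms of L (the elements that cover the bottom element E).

F, G, H, M

The atoms are exactly the elements that cover E: F, G, H, M.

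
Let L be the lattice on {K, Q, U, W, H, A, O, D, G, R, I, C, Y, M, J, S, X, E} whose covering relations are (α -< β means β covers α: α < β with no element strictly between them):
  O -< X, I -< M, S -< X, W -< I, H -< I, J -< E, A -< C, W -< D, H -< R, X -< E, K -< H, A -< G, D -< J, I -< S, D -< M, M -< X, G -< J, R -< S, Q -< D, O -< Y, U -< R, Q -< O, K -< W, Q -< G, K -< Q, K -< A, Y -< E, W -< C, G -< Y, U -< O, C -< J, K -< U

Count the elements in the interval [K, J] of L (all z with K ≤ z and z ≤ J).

The interval [K, J] = {A, C, D, G, J, K, Q, W}, which has 8 elements.

8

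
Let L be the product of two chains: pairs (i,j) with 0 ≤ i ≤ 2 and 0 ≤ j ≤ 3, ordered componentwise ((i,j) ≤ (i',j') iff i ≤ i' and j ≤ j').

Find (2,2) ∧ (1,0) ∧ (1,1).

In a product of chains, the meet is componentwise min, giving (1,0).

(1,0)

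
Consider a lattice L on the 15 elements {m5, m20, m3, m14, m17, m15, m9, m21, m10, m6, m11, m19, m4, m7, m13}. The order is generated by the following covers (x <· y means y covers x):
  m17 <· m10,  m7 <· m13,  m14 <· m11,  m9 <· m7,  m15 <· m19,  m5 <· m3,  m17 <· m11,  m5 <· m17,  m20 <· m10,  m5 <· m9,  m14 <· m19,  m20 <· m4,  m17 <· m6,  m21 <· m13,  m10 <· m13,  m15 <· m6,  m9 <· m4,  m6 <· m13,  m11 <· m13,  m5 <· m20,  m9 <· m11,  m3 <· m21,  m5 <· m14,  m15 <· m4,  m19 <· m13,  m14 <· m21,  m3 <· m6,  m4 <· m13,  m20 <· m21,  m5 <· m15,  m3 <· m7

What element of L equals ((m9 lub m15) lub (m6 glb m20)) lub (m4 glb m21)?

m4

m9 ∨ m15 = m4
m6 ∧ m20 = m5
m4 ∨ m5 = m4
m4 ∧ m21 = m20
m4 ∨ m20 = m4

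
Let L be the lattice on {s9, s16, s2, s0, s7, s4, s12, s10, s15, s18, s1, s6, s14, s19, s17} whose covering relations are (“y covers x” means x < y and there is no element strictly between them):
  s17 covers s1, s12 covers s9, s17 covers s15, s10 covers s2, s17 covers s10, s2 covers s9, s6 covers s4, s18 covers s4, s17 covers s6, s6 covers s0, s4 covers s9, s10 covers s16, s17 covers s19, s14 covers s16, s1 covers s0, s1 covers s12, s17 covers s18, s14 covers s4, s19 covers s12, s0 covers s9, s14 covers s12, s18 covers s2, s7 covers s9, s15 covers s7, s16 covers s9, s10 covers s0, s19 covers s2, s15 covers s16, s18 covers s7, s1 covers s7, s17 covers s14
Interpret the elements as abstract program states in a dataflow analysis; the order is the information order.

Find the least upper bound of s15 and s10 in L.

Common upper bounds of {s15, s10}: s17.
The least among these is s17.

s17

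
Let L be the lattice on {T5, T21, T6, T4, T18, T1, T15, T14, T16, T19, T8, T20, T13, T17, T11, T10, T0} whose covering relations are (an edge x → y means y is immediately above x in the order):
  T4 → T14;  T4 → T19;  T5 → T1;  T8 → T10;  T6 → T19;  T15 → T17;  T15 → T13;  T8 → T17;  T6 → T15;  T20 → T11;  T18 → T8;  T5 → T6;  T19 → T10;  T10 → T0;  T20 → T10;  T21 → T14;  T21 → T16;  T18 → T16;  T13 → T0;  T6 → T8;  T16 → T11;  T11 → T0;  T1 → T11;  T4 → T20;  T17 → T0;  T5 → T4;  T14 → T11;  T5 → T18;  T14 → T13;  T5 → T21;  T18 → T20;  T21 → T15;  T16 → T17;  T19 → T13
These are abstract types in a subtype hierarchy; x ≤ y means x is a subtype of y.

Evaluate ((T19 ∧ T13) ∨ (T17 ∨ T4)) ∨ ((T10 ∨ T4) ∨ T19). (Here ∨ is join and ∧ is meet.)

T0

T19 ∧ T13 = T19
T17 ∨ T4 = T0
T19 ∨ T0 = T0
T10 ∨ T4 = T10
T10 ∨ T19 = T10
T0 ∨ T10 = T0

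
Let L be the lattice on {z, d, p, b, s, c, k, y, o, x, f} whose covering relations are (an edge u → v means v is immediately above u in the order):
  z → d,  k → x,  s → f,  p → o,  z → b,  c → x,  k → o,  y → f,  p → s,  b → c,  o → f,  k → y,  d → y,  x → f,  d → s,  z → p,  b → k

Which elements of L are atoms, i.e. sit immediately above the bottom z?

b, d, p

The atoms are exactly the elements that cover z: b, d, p.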